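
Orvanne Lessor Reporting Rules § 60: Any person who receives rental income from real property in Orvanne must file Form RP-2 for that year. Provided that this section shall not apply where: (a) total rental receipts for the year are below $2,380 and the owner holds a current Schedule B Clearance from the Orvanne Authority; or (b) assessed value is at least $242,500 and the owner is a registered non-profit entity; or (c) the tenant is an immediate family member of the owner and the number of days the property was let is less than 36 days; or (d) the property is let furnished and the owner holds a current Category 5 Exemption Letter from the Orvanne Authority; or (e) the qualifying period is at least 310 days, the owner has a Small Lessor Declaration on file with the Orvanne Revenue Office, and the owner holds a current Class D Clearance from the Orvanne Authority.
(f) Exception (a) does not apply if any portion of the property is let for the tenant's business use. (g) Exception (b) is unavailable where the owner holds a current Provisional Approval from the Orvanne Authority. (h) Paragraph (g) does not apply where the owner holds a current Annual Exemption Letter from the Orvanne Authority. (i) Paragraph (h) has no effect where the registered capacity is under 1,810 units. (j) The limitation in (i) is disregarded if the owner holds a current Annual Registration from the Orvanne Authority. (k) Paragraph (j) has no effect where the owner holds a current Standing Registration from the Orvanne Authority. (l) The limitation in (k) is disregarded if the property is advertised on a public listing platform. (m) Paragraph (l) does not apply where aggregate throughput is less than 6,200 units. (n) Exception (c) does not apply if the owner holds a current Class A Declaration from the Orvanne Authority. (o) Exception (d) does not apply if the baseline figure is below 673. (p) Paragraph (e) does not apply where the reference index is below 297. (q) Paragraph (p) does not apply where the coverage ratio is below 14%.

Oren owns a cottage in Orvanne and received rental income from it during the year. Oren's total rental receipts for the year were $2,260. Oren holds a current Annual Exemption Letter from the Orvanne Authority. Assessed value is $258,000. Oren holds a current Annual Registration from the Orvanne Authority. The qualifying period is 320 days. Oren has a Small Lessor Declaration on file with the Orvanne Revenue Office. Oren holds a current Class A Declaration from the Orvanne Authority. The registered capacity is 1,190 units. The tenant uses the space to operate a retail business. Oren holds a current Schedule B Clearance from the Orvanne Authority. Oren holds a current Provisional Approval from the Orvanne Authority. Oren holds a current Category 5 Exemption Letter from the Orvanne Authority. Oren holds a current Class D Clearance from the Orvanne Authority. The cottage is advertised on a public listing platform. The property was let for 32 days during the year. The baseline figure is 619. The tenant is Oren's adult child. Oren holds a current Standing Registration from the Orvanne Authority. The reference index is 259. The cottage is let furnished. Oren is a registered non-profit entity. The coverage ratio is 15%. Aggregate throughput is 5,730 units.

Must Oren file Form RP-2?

Yes — Oren must file Form RP-2.

Exception (a)'s conditions are all satisfied: total rental receipts for the year are $2,260, below the $2,380 limit; a current Schedule B Clearance is held. But: (f) operates against (a): the space is let for business use. (a) is therefore removed.
All of (b)'s requirements are met (assessed value is $258,000, meeting the $242,500 threshold; Oren is a registered non-profit). But: (g) operates against (b): a current Provisional Approval is held. (h) would limit (g) — a current Annual Exemption Letter is held — but (i) sets (h) aside: (i) is triggered — the registered capacity is 1,190 units, under the 1,810 units limit. (j) would limit (i) — a current Annual Registration is held — but (k) sets (j) aside: (k) operates against (j): a current Standing Registration is held. (l) would limit (k) — the property is publicly advertised — but (m) sets (l) aside: (m) operates against (l): aggregate throughput is 5,730 units, less than the 6,200 units limit. Exception (b) does not apply.
Exception (c)'s conditions are all satisfied: the tenant is an immediate family member; the number of days the property was let is 32 days, less than the 36 days limit. But applying paragraph (n): (n) is triggered — a current Class A Declaration is held. Exception (c) does not apply.
Exception (d): the property is let furnished; a current Category 5 Exemption Letter is held — every condition holds. Turning to paragraph (o): (o) is triggered — the baseline figure is 619, below the 673 limit. So (d) is unavailable.
Exception (e)'s conditions are all satisfied: the qualifying period is 320 days, meeting the 310 days threshold; a Small Lessor Declaration is on file; a current Class D Clearance is held. But applying paragraphs (p)–(q): (p) is engaged — the reference index is 259, below the 297 limit. (q), which would lift (p), is inapplicable — the coverage ratio is 15%, not below 14%. (e) is therefore removed.
No exception applies. The general rule governs.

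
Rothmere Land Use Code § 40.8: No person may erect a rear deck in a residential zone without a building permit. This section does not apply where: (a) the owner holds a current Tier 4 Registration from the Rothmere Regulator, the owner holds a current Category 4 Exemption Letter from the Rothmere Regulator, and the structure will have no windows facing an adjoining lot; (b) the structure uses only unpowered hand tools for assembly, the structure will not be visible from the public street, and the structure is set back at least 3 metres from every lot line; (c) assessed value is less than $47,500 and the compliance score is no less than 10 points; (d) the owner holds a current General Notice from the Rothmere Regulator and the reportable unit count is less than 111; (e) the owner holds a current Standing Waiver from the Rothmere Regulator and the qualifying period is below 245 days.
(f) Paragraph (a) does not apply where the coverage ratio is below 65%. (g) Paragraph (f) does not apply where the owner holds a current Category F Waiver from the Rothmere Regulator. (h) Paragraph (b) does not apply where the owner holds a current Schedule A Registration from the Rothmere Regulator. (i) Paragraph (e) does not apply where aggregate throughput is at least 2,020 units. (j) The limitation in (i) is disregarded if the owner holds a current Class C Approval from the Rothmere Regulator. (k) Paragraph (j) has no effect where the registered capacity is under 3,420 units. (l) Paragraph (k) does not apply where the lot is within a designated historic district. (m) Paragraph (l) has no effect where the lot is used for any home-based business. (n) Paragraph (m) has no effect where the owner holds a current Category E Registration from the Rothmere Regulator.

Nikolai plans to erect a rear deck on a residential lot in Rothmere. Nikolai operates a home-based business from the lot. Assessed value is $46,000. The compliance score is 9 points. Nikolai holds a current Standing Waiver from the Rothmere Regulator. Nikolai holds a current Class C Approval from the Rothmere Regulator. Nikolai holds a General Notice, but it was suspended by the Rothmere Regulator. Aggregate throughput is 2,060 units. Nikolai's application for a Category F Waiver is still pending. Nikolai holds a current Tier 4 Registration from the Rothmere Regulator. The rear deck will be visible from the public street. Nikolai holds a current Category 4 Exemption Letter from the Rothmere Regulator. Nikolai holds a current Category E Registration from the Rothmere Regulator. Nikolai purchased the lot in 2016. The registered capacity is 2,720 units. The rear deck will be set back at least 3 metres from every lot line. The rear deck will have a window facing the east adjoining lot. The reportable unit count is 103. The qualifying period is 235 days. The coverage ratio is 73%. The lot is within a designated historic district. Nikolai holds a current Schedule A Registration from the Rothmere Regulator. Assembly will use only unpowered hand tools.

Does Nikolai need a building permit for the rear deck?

Exception (a) requires that the structure will have no windows facing an adjoining lot; but a window faces an adjoining lot, so (a) is unavailable.
Exception (b) requires that the structure will not be visible from the public street; but the structure will be visible from the street, so (b) is unavailable.
Exception (c) does not apply: the compliance score is 9 points, short of 10 points.
Exception (d) fails — no current General Notice is held.
Exception (e)'s conditions are all satisfied: a current Standing Waiver is held; the qualifying period is 235 days, below the 245 days limit. Under paragraphs (i)–(n): (i) operates (aggregate throughput is 2,060 units, meeting the 2,020 units threshold), but is itself disapplied by (j): (j) is engaged — a current Class C Approval is held. (k) operates (the registered capacity is 2,720 units, under the 3,420 units limit), but is itself disapplied by (l): (l) operates against (k): the lot is in a historic district. (m) would limit (l) — a home-based business operates on the lot — but (n) sets (m) aside: (n) operates against (m): a current Category E Registration is held. (e) remains available.

No — exception (e) applies; Nikolai does not need a building permit.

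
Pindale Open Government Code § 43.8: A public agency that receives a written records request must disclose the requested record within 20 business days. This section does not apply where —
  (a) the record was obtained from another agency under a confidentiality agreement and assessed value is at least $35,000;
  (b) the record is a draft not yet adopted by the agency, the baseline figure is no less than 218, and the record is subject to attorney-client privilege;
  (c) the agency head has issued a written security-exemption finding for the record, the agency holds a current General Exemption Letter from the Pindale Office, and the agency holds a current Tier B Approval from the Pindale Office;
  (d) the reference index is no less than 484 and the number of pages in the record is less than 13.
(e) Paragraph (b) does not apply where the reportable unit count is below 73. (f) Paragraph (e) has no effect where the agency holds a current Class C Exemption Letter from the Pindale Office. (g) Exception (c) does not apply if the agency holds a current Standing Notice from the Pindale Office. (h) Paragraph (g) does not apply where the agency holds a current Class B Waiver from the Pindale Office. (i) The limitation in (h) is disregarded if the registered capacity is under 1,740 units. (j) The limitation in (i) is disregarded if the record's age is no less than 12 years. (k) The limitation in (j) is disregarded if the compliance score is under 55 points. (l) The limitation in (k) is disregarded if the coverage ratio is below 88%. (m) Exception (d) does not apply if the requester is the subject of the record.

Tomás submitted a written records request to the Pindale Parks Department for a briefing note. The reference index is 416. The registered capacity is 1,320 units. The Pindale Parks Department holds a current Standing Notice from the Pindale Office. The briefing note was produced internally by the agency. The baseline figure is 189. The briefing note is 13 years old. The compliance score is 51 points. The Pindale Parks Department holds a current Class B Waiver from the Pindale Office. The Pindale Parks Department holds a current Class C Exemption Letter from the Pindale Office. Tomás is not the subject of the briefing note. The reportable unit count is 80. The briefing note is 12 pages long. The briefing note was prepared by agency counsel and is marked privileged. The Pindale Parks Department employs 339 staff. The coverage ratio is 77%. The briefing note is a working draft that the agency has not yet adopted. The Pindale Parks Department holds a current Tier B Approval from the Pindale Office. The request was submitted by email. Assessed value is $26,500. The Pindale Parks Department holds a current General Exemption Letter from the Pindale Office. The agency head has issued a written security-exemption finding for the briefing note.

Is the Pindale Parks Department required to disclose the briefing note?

Exception (a) does not apply: the briefing note was produced internally.
Exception (b) does not apply: the baseline figure is 189, short of 218.
Exception (c): a written security-exemption finding has been issued; a current General Exemption Letter is held; a current Tier B Approval is held — every condition holds. Under paragraphs (g)–(l): (g) is triggered (a current Standing Notice is held), but is itself disapplied by (h): (h) is triggered — a current Class B Waiver is held. (i) operates (the registered capacity is 1,320 units, under the 1,740 units limit), but is itself disapplied by (j): (j) applies — the record's age is 13 years, meeting the 12 years threshold. (k) is triggered (the compliance score is 51 points, under the 55 points limit), but is overridden by (l): (l) is engaged — the coverage ratio is 77%, below the 88% limit. So (c) applies.
Exception (d) fails — the reference index is 416, short of 484.

No — exception (c) applies; the Pindale Parks Department is not required to disclose the briefing note.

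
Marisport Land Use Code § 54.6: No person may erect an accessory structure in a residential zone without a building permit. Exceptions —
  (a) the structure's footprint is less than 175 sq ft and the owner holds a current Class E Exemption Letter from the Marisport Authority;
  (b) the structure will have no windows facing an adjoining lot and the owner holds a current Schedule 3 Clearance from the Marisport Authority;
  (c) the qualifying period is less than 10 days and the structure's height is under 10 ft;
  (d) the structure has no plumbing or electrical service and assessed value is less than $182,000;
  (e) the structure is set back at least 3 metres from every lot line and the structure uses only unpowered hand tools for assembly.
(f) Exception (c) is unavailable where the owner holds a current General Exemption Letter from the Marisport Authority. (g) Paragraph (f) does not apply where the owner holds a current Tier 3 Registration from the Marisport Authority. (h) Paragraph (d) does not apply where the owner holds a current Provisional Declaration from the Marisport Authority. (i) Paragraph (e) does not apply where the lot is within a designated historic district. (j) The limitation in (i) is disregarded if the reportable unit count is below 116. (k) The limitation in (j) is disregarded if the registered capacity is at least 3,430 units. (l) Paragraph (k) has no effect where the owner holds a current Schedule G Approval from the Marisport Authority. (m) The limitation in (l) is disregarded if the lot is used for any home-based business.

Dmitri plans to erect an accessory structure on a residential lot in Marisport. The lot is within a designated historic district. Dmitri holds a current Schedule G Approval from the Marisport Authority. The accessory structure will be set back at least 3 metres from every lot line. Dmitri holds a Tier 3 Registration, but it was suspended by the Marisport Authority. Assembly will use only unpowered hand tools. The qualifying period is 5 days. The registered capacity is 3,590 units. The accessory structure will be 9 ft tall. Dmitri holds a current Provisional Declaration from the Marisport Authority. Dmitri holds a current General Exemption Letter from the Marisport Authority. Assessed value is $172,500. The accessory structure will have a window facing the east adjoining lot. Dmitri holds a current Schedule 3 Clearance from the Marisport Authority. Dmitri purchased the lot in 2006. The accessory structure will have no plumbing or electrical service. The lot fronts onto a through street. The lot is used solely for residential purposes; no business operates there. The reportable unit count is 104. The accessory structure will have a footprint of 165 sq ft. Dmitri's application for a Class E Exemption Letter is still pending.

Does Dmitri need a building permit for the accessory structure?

No — exception (e) applies; Dmitri does not need a building permit.

Exception (a) does not apply: there is no Class E Exemption Letter in force.
Exception (b) fails — a window faces an adjoining lot.
All of (c)'s requirements are met (the qualifying period is 5 days, less than the 10 days limit; the structure's height is 9 ft, under the 10 ft limit). But: (f) operates against (c): a current General Exemption Letter is held. (g), which would lift (f), is not engaged — the Tier 3 Registration is not current. (c) is therefore removed.
All of (d)'s requirements are met (there is no plumbing or electrical service; assessed value is $172,500, less than the $182,000 limit). But: (h) operates — a current Provisional Declaration is held. (d) is therefore removed.
Exception (e)'s conditions are all satisfied: the setback is at least 3 m on every side; assembly uses only hand tools. Applying paragraphs (i)–(m): (i) would limit (e) — the lot is in a historic district — but (j) sets (i) aside: (j) operates — the reportable unit count is 104, below the 116 limit. (k) is engaged (the registered capacity is 3,590 units, meeting the 3,430 units threshold), but is overridden by (l): (l) operates against (k): a current Schedule G Approval is held. (m), which would lift (l), is not triggered — the lot is solely residential. So (e) applies.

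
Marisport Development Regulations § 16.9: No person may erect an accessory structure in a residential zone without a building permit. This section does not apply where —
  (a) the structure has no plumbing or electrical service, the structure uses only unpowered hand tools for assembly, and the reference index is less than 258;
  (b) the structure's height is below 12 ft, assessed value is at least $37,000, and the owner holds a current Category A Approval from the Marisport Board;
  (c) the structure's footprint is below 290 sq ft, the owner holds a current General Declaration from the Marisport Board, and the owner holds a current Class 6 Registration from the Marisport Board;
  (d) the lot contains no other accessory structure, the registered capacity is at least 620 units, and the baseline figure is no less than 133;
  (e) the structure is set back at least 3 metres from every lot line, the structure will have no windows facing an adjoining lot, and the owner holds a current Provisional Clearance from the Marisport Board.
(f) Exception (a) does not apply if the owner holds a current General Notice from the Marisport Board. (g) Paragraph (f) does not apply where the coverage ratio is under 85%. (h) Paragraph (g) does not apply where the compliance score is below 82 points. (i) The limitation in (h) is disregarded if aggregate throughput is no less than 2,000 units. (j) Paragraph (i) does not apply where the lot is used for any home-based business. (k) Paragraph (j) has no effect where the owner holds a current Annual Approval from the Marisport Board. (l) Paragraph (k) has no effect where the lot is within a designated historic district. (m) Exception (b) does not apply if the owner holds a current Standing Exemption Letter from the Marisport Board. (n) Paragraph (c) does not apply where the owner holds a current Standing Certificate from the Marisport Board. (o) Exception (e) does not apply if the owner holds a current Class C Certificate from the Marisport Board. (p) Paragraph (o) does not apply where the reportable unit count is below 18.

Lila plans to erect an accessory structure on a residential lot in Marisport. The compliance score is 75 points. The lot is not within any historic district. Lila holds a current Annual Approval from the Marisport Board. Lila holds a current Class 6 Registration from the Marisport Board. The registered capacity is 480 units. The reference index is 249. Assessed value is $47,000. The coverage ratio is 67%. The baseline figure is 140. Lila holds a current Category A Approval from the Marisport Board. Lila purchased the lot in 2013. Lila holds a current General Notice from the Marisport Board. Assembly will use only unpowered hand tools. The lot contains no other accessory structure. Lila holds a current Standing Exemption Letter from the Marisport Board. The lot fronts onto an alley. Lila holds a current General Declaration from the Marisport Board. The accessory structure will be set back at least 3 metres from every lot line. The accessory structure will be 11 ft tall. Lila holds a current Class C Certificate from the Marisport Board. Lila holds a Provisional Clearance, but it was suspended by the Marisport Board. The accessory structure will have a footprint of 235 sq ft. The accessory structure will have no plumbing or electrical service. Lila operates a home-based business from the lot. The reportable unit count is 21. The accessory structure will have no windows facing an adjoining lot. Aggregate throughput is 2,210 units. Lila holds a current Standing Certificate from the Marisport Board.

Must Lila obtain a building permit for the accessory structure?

Exception (a) is satisfied on its face — there is no plumbing or electrical service; assembly uses only hand tools; the reference index is 249, less than the 258 limit. Applying paragraphs (f)–(l): (f) is triggered (a current General Notice is held), but is itself disapplied by (g): (g) operates against (f): the coverage ratio is 67%, under the 85% limit. (h) would limit (g) — the compliance score is 75 points, below the 82 points limit — but (i) sets (h) aside: (i) operates against (h): aggregate throughput is 2,210 units, meeting the 2,000 units threshold. (j) would limit (i) — a home-based business operates on the lot — but (k) sets (j) aside: (k) is engaged — a current Annual Approval is held. (l) is inapplicable (the lot is not in a historic district), so (k) stands. (a) remains available.
Exception (b) is satisfied on its face — the structure's height is 11 ft, below the 12 ft limit; assessed value is $47,000, meeting the $37,000 threshold; a current Category A Approval is held. But applying paragraph (m): (m) is triggered — a current Standing Exemption Letter is held. (b) is therefore removed.
All of (c)'s requirements are met (the structure's footprint is 235 sq ft, below the 290 sq ft limit; a current General Declaration is held; a current Class 6 Registration is held). But applying paragraph (n): (n) operates against (c): a current Standing Certificate is held. Exception (c) does not apply.
Exception (d) does not apply: the registered capacity is 480 units, short of 620 units.
Exception (e) requires that the owner holds a current Provisional Clearance from the Marisport Board; but no current Provisional Clearance is held, so (e) is unavailable.

No — exception (a) applies; Lila does not need a building permit.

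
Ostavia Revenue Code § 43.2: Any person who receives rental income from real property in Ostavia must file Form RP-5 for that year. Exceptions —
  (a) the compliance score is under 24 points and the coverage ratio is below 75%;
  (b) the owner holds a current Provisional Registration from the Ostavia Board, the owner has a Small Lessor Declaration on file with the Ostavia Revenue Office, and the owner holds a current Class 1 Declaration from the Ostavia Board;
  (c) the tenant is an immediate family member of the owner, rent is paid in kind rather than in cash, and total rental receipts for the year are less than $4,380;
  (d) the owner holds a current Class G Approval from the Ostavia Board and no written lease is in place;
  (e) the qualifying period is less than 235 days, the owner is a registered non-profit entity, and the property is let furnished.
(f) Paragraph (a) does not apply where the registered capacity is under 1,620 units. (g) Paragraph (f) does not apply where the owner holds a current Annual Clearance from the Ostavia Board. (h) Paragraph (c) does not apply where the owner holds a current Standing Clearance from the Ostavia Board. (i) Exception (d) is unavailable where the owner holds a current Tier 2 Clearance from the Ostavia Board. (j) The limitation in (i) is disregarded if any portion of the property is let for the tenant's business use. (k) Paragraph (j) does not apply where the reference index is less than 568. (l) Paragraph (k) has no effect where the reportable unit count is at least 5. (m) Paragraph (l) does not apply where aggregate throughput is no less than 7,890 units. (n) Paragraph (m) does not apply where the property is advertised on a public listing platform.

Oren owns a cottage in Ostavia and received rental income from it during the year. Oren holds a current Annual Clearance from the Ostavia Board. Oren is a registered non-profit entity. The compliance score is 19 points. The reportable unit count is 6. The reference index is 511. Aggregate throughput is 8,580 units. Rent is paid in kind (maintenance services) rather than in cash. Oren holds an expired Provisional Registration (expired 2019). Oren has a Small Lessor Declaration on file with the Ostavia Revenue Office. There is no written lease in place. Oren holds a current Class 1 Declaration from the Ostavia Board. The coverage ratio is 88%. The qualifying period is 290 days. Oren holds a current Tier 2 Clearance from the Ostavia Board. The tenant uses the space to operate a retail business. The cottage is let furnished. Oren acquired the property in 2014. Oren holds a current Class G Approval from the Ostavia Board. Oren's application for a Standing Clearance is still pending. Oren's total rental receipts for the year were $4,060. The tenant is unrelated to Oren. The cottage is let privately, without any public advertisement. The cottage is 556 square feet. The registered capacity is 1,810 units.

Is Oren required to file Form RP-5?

Exception (a) does not apply: the coverage ratio is 88%, not below 75%.
Exception (b) does not apply: the Provisional Registration is not current.
Exception (c) does not apply: the tenant is unrelated to the owner.
Exception (d) is satisfied on its face — a current Class G Approval is held; there is no written lease. But: (i) operates against (d): a current Tier 2 Clearance is held. (j) operates (the space is let for business use), but yields to (k): (k) operates — the reference index is 511, less than the 568 limit. (l) would limit (k) — the reportable unit count is 6, meeting the 5 threshold — but (m) sets (l) aside: (m) operates against (l): aggregate throughput is 8,580 units, meeting the 7,890 units threshold. (n) is not engaged (the property is let privately without advertisement), so (m) stands. So (d) is unavailable.
Exception (e) fails — the qualifying period is 290 days, not less than 235 days.
No exception displaces § 43.2.

Yes — Oren must file Form RP-5.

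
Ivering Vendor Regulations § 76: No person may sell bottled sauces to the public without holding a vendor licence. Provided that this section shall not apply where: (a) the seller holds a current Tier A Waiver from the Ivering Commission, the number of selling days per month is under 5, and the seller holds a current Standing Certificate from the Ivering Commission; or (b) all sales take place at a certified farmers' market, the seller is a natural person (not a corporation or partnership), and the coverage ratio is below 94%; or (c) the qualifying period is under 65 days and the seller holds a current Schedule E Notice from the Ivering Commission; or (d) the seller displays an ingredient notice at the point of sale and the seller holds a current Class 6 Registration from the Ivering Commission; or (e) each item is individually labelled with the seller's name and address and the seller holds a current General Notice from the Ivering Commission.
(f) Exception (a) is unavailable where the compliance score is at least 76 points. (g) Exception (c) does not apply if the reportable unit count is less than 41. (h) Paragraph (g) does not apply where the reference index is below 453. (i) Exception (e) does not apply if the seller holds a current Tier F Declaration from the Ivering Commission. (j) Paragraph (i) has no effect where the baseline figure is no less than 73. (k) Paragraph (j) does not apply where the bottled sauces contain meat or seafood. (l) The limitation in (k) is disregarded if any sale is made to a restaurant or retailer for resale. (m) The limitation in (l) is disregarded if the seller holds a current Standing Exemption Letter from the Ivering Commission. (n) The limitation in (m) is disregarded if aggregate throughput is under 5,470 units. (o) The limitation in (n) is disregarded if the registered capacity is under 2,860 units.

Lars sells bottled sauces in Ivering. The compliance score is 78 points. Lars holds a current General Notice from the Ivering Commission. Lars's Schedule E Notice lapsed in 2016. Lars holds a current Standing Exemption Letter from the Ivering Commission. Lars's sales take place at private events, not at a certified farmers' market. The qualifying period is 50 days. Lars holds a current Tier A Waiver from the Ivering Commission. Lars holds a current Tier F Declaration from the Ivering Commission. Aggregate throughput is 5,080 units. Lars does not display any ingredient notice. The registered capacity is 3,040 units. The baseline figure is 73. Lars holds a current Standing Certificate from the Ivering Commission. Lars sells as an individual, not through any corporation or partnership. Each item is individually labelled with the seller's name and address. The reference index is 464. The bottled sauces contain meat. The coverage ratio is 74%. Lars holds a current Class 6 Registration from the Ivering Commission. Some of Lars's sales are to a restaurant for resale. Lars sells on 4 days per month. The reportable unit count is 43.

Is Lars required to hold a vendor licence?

No — exception (e) applies; Lars is not required to hold a vendor licence.

Exception (a): a current Tier A Waiver is held; the number of selling days per month is 4, under the 5 limit; a current Standing Certificate is held — every condition holds. Turning to paragraph (f): (f) operates against (a): the compliance score is 78 points, meeting the 76 points threshold. So (a) is unavailable.
Exception (b) fails — sales are at private events, not a certified farmers' market.
Exception (c) fails — no current Schedule E Notice is held.
Exception (d) requires that the seller displays an ingredient notice at the point of sale; but no ingredient notice is displayed, so (d) is unavailable.
All of (e)'s requirements are met (items are individually labelled; a current General Notice is held). Considering the limiting provisions: (i) would limit (e) — a current Tier F Declaration is held — but (j) sets (i) aside: (j) is engaged — the baseline figure is 73, meeting the 73 threshold. (k) would limit (j) — the bottled sauces contain meat — but (l) sets (k) aside: (l) operates against (k): some sales are to a restaurant for resale. (m) would limit (l) — a current Standing Exemption Letter is held — but (n) sets (m) aside: (n) is engaged — aggregate throughput is 5,080 units, under the 5,470 units limit. (o) is not triggered (the registered capacity is 3,040 units, not under 2,860 units), so (n) stands. Exception (e) stands.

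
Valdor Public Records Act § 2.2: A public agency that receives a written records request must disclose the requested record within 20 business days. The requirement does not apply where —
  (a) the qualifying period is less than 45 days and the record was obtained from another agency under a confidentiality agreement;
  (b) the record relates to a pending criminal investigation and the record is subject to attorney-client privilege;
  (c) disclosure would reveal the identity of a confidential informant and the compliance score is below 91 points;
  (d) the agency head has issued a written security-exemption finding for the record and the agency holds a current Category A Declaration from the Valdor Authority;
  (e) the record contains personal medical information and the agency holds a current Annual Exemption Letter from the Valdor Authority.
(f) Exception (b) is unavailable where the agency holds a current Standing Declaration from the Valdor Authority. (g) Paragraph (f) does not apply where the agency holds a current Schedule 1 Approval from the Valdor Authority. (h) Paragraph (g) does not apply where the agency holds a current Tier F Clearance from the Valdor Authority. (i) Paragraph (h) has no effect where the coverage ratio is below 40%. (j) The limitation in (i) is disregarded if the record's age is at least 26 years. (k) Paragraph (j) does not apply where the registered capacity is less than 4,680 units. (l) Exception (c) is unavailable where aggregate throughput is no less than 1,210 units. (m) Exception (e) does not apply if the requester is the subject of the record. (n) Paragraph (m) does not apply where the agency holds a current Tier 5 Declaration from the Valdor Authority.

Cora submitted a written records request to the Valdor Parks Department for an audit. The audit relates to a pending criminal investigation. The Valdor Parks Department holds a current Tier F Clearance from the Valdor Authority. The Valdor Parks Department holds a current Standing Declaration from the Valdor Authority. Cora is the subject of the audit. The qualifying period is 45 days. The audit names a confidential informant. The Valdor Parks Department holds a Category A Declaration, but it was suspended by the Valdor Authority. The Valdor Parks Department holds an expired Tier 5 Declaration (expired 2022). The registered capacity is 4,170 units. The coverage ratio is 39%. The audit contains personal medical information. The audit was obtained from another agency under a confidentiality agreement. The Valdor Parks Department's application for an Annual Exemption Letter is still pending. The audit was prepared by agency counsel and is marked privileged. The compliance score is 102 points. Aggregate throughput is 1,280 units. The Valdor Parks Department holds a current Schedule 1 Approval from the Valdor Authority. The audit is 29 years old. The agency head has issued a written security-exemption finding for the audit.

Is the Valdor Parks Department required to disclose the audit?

Exception (a) requires that the qualifying period is less than 45 days; but the qualifying period is 45 days, not less than 45 days, so (a) is unavailable.
Exception (b)'s conditions are all satisfied: the audit relates to a pending investigation; the audit is privileged. Under paragraphs (f)–(k): (f) is triggered (a current Standing Declaration is held), but is set aside by (g): (g) operates — a current Schedule 1 Approval is held. (h) would limit (g) — a current Tier F Clearance is held — but (i) sets (h) aside: (i) operates against (h): the coverage ratio is 39%, below the 40% limit. (j) applies (the record's age is 29 years, meeting the 26 years threshold), but yields to (k): (k) operates against (j): the registered capacity is 4,170 units, less than the 4,680 units limit. Exception (b) stands.
Exception (c) does not apply: the compliance score is 102 points, not below 91 points.
Exception (d) fails — the Category A Declaration is not current.
Exception (e) requires that the agency holds a current Annual Exemption Letter from the Valdor Authority; but no current Annual Exemption Letter is held, so (e) is unavailable.

No — exception (b) applies; the Valdor Parks Department is not required to disclose the audit.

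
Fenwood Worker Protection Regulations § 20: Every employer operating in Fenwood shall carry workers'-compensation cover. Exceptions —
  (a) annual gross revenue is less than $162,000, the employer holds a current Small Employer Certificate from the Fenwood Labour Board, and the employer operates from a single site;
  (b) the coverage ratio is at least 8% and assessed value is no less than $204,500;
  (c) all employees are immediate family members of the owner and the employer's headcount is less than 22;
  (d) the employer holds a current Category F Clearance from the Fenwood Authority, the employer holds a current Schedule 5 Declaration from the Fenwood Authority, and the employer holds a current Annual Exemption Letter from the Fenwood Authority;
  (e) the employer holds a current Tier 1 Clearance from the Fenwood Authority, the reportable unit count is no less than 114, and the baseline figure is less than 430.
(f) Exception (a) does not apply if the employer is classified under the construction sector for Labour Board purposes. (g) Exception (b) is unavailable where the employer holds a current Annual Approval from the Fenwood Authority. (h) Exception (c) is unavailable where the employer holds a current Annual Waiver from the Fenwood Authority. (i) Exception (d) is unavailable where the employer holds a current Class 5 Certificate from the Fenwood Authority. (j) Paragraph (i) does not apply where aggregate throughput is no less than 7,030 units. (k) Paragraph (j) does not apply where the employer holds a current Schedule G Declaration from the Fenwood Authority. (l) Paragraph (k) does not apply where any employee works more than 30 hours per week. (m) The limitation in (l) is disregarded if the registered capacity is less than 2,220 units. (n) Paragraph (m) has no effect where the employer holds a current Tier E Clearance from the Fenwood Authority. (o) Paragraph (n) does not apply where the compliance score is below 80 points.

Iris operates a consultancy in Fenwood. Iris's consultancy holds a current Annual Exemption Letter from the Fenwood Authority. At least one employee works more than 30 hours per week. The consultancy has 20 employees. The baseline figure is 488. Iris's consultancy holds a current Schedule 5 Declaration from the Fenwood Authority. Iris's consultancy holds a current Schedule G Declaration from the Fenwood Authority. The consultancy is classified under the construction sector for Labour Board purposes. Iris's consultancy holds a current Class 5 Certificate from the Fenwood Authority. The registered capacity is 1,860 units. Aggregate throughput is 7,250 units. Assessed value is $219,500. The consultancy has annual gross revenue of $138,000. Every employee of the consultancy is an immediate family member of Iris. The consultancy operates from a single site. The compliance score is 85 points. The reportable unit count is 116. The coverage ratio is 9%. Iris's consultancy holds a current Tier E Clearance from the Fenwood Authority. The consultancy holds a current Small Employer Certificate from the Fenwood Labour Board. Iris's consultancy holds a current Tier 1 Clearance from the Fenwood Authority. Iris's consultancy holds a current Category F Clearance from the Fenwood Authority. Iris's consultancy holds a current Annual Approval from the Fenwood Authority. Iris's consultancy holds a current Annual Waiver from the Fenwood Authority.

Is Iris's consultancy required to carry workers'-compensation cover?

No — exception (d) applies; Iris's consultancy is not required to carry workers'-compensation cover.

Exception (a): annual gross revenue is $138,000, less than the $162,000 limit; a current Small Employer Certificate is held; the employer operates from a single site — every condition holds. Turning to paragraph (f): (f) applies — the consultancy is classified under the construction sector. So (a) is unavailable.
Exception (b)'s conditions are all satisfied: the coverage ratio is 9%, meeting the 8% threshold; assessed value is $219,500, meeting the $204,500 threshold. But: (g) operates against (b): a current Annual Approval is held. Exception (b) does not apply.
All of (c)'s requirements are met (every employee is an immediate family member; the employer's headcount is 20, less than the 22 limit). However, paragraph (h) must be considered: (h) operates — a current Annual Waiver is held. So (c) is unavailable.
Exception (d) is satisfied on its face — a current Category F Clearance is held; a current Schedule 5 Declaration is held; a current Annual Exemption Letter is held. As to paragraphs (i)–(o): (i) applies (a current Class 5 Certificate is held), but is set aside by (j): (j) operates — aggregate throughput is 7,250 units, meeting the 7,030 units threshold. (k) would limit (j) — a current Schedule G Declaration is held — but (l) sets (k) aside: (l) operates against (k): at least one employee exceeds 30 hours/week. (m) would limit (l) — the registered capacity is 1,860 units, less than the 2,220 units limit — but (n) sets (m) aside: (n) applies — a current Tier E Clearance is held. (o) is inapplicable (the compliance score is 85 points, not below 80 points), so (n) stands. Exception (d) stands.
Exception (e) fails — the baseline figure is 488, not less than 430.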